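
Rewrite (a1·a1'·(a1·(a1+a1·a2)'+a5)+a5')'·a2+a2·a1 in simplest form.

(a1·a1'·(a1·(a1+a1·a2)'+a5)+a5')'·a2+a2·a1
= (a1·a1'·(a1·a1'+a5)+a5')'·a2+a2·a1   [absorption]
= (a1·a1'+a5')'·a2+a2·a1   [absorption]
= ((a1·a1'+a5')'+a1)·a2   [distribution]
= ((a5')'+a1)·a2   [complement / identity]
= (a5+a1)·a2   [double negation]

(a5+a1)·a2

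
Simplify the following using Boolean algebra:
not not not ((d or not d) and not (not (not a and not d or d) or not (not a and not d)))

a or d

not not not ((d or not d) and not (not (not a and not d or d) or not (not a and not d)))
= not not not not (not (not a and not d or d) or not (not a and not d))
= not not not ((not a and not d or d) and not a and not d)
= not ((not a and not d or d) and not a and not d)
= not (not a and not d)
= a or d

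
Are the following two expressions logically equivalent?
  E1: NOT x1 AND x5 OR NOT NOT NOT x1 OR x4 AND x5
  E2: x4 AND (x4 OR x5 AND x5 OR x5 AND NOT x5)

E1: NOT x1 AND x5 OR NOT NOT NOT x1 OR x4 AND x5
    = NOT x1 AND x5 OR NOT x1 OR x4 AND x5   (double negation)
    = NOT x1 OR x4 AND x5   (absorption)
E2: x4 AND (x4 OR x5 AND x5 OR x5 AND NOT x5)
    = x4 AND (x4 OR x5)   (distribution)
    = x4   (absorption)
These differ: at x1=0, x4=0, x5=0, E1 = 1 but E2 = 0.

No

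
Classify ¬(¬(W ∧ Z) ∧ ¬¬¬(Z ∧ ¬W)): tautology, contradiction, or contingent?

contingent

¬(¬(W ∧ Z) ∧ ¬¬¬(Z ∧ ¬W))
= W ∧ Z ∨ ¬¬(Z ∧ ¬W)
= W ∧ Z ∨ Z ∧ ¬W
= Z
This depends on Z, so it is not a constant.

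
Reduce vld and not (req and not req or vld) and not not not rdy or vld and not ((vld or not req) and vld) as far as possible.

vld and not (req and not req or vld) and not not not rdy or vld and not ((vld or not req) and vld)
= vld and not (req and not req or vld) and not not not rdy or vld and not vld   — absorption
= vld and not vld and not not not rdy or vld and not vld   — complement / identity
= vld and not vld and not rdy or vld and not vld   — double negation
= vld and not vld   — absorption
= False   — complement

False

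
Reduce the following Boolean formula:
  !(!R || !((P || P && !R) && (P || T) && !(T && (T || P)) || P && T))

R && P

!(!R || !((P || P && !R) && (P || T) && !(T && (T || P)) || P && T))
= !(!R || !(P && (P || T) && !(T && (T || P)) || P && T))   [absorption]
= !(!R || !(P && !(T && (T || P)) || P && T))   [absorption]
= !(!R || !(P && !T || P && T))   [absorption]
= R && (P && !T || P && T)   [De Morgan]
= R && P   [distribution]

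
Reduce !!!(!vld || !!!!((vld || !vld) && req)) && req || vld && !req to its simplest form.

vld && !req

!!!(!vld || !!!!((vld || !vld) && req)) && req || vld && !req
= !!!(!vld || !!((vld || !vld) && req)) && req || vld && !req   (double negation)
= !(!vld || !!((vld || !vld) && req)) && req || vld && !req   (double negation)
= !(!vld || !!req) && req || vld && !req   (complement / identity)
= vld && !req && req || vld && !req   (De Morgan)
= vld && !req   (absorption)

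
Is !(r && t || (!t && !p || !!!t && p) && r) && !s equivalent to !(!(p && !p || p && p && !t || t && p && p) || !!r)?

E1: !(r && t || (!t && !p || !!!t && p) && r) && !s
    = !(r && t || (!t && !p || !t && p) && r) && !s   (double negation)
    = !(r && t || !t && r) && !s   (distribution)
    = !r && !s   (distribution)
E2: !(!(p && !p || p && p && !t || t && p && p) || !!r)
    = !(!(p && !p || p && p) || !!r)   (distribution)
    = !(!p || !!r)   (distribution)
    = p && !r   (De Morgan)
These differ: at p=1, r=0, s=1, t=0, E1 = 0 but E2 = 1.

No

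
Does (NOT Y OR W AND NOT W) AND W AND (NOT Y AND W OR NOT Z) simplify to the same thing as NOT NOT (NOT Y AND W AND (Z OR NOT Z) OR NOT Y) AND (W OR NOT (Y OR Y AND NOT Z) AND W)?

E1: (NOT Y OR W AND NOT W) AND W AND (NOT Y AND W OR NOT Z)
    = NOT Y AND W AND (NOT Y AND W OR NOT Z)   — complement / identity
    = NOT Y AND W   — absorption
E2: NOT NOT (NOT Y AND W AND (Z OR NOT Z) OR NOT Y) AND (W OR NOT (Y OR Y AND NOT Z) AND W)
    = NOT NOT (NOT Y AND W AND (Z OR NOT Z) OR NOT Y) AND (W OR NOT Y AND W)   — absorption
    = (NOT Y AND W AND (Z OR NOT Z) OR NOT Y) AND (W OR NOT Y AND W)   — double negation
    = (NOT Y AND W OR NOT Y) AND (W OR NOT Y AND W)   — complement / identity
    = NOT Y AND W OR NOT Y AND W   — distribution
    = NOT Y AND W   — idempotence
Both reduce to NOT Y AND W, so they are equivalent.

Yes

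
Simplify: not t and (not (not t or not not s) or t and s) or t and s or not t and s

not t and (not (not t or not not s) or t and s) or t and s or not t and s
= not t and (not (not t or not not s) or t and s) or s
= not t and (t and not s or t and s) or s
= not t and t or s
= s

s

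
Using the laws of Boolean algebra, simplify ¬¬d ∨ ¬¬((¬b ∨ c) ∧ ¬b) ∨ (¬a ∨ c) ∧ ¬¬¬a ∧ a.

d ∨ ¬b

¬¬d ∨ ¬¬((¬b ∨ c) ∧ ¬b) ∨ (¬a ∨ c) ∧ ¬¬¬a ∧ a
= ¬¬d ∨ ¬¬((¬b ∨ c) ∧ ¬b) ∨ (¬a ∨ c) ∧ ¬a ∧ a   (double negation)
= d ∨ ¬¬((¬b ∨ c) ∧ ¬b) ∨ (¬a ∨ c) ∧ ¬a ∧ a   (double negation)
= d ∨ ¬¬¬b ∨ (¬a ∨ c) ∧ ¬a ∧ a   (absorption)
= d ∨ ¬¬¬b ∨ ¬a ∧ a   (absorption)
= d ∨ ¬b ∨ ¬a ∧ a   (double negation)
= d ∨ ¬b   (complement / identity)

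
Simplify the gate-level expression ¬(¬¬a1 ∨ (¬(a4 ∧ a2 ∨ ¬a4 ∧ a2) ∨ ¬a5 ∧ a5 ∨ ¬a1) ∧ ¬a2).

¬(¬¬a1 ∨ (¬(a4 ∧ a2 ∨ ¬a4 ∧ a2) ∨ ¬a5 ∧ a5 ∨ ¬a1) ∧ ¬a2)
= ¬(¬¬a1 ∨ (¬a2 ∨ ¬a5 ∧ a5 ∨ ¬a1) ∧ ¬a2)   — distribution
= ¬(¬¬a1 ∨ (¬a2 ∨ ¬a1) ∧ ¬a2)   — complement / identity
= ¬(¬¬a1 ∨ ¬a2)   — absorption
= ¬a1 ∧ a2   — De Morgan

¬a1 ∧ a2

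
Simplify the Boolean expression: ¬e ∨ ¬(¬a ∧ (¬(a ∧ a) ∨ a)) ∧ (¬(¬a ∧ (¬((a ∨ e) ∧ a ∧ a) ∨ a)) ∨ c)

¬e ∨ a

¬e ∨ ¬(¬a ∧ (¬(a ∧ a) ∨ a)) ∧ (¬(¬a ∧ (¬((a ∨ e) ∧ a ∧ a) ∨ a)) ∨ c)
= ¬e ∨ ¬(¬a ∧ (¬(a ∧ a) ∨ a)) ∧ (¬(¬a ∧ (¬(a ∧ a) ∨ a)) ∨ c)   (absorption)
= ¬e ∨ ¬(¬a ∧ (¬(a ∧ a) ∨ a))   (absorption)
= ¬e ∨ ¬(¬a ∧ (¬a ∨ a))   (idempotence)
= ¬e ∨ ¬¬a   (complement / identity)
= ¬e ∨ a   (double negation)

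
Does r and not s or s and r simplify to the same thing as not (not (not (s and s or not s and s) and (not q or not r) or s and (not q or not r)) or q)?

No

E1: r and not s or s and r
    = r
E2: not (not (not (s and s or not s and s) and (not q or not r) or s and (not q or not r)) or q)
    = not (not (not s and (not q or not r) or s and (not q or not r)) or q)
    = not (not (not q or not r) or q)
    = not (q and r or q)
    = not q
These differ: at q=0, r=0, s=0, E1 = 0 but E2 = 1.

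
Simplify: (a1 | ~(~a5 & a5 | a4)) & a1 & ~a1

0

(a1 | ~(~a5 & a5 | a4)) & a1 & ~a1
= (a1 | ~a4) & a1 & ~a1   — complement / identity
= a1 & ~a1   — absorption
= 0   — complement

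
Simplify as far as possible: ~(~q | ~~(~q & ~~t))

q

~(~q | ~~(~q & ~~t))
= q & ~(~q & ~~t)   [De Morgan]
= q & (q | ~t)   [De Morgan]
= q   [absorption]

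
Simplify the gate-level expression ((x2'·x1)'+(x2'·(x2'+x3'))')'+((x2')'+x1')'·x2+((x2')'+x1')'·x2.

((x2'·x1)'+(x2'·(x2'+x3'))')'+((x2')'+x1')'·x2+((x2')'+x1')'·x2
= ((x2'·x1)'+(x2')')'+((x2')'+x1')'·x2+((x2')'+x1')'·x2
= ((x2'·x1)'+(x2')')'+((x2')'+x1')'·x2
= ((x2'·x1)'+(x2')')'+x2'·x1·x2
= x2'·x1·x2'+x2'·x1·x2
= x2'·x1

x2'·x1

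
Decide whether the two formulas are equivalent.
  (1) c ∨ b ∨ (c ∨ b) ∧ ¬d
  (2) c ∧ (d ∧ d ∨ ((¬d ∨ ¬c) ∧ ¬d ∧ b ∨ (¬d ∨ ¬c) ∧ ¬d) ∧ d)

No

E1: c ∨ b ∨ (c ∨ b) ∧ ¬d
    = c ∨ b
E2: c ∧ (d ∧ d ∨ ((¬d ∨ ¬c) ∧ ¬d ∧ b ∨ (¬d ∨ ¬c) ∧ ¬d) ∧ d)
    = c ∧ (d ∧ d ∨ (¬d ∨ ¬c) ∧ ¬d ∧ d)
    = c ∧ (d ∧ d ∨ ¬d ∧ d)
    = c ∧ d
These differ: at b=1, c=0, d=0, E1 = 1 but E2 = 0.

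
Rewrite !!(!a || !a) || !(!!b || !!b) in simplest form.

!a || !b

!!(!a || !a) || !(!!b || !!b)
= !!(!a || !a) || !b && !b   [De Morgan]
= !!(!a || !a) || !b   [idempotence]
= !!!a || !b   [idempotence]
= !a || !b   [double negation]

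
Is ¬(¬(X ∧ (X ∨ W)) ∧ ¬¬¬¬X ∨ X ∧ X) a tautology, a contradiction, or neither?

neither

¬(¬(X ∧ (X ∨ W)) ∧ ¬¬¬¬X ∨ X ∧ X)
= ¬(¬X ∧ ¬¬¬¬X ∨ X ∧ X)
= ¬(¬X ∧ ¬¬X ∨ X ∧ X)
= ¬(¬X ∧ X ∨ X ∧ X)
= ¬X
This depends on X, so it is not a constant.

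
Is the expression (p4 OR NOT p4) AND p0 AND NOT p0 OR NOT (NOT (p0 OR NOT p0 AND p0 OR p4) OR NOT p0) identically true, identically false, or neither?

neither

(p4 OR NOT p4) AND p0 AND NOT p0 OR NOT (NOT (p0 OR NOT p0 AND p0 OR p4) OR NOT p0)
= (p4 OR NOT p4) AND p0 AND NOT p0 OR (p0 OR NOT p0 AND p0 OR p4) AND p0   — De Morgan
= p0 AND NOT p0 OR (p0 OR NOT p0 AND p0 OR p4) AND p0   — complement / identity
= p0 AND NOT p0 OR (p0 OR p4) AND p0   — complement / identity
= p0 AND NOT p0 OR p0   — absorption
= p0   — complement / identity
This depends on p0, so it is not a constant.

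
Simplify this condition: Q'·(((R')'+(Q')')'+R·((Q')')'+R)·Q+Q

Q'·(((R')'+(Q')')'+R·((Q')')'+R)·Q+Q
= Q'·(((R')'+(Q')')'+R·Q'+R)·Q+Q
= Q'·(R'·Q'+R·Q'+R)·Q+Q
= Q'·(Q'+R)·Q+Q
= Q'·Q+Q
= Q

Q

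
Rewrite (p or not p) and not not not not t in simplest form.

(p or not p) and not not not not t
= not not not not t   [complement / identity]
= not not t   [double negation]
= t   [double negation]

t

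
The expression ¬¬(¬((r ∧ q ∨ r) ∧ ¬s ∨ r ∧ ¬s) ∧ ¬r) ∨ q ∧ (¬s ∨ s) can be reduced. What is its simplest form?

¬r ∨ q

¬¬(¬((r ∧ q ∨ r) ∧ ¬s ∨ r ∧ ¬s) ∧ ¬r) ∨ q ∧ (¬s ∨ s)
= ¬¬(¬((r ∧ q ∨ r) ∧ ¬s ∨ r ∧ ¬s) ∧ ¬r) ∨ q   — complement / identity
= ¬¬(¬(r ∧ ¬s ∨ r ∧ ¬s) ∧ ¬r) ∨ q   — absorption
= ¬(r ∧ ¬s ∨ r ∧ ¬s ∨ r) ∨ q   — De Morgan
= ¬(r ∧ ¬s ∨ r) ∨ q   — idempotence
= ¬r ∨ q   — absorption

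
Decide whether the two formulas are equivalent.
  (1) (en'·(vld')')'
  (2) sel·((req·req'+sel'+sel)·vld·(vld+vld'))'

E1: (en'·(vld')')'
    = en+vld'   (De Morgan)
E2: sel·((req·req'+sel'+sel)·vld·(vld+vld'))'
    = sel·((sel'+sel)·vld·(vld+vld'))'   (complement / identity)
    = sel·(vld·(vld+vld'))'   (complement / identity)
    = sel·vld'   (complement / identity)
These differ: at en=1, req=0, sel=0, vld=1, E1 = 1 but E2 = 0.

No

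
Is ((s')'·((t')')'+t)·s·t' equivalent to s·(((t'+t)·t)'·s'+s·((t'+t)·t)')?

E1: ((s')'·((t')')'+t)·s·t'
    = ((s')'·t'+t)·s·t'
    = (s·t'+t)·s·t'
    = s·t'
E2: s·(((t'+t)·t)'·s'+s·((t'+t)·t)')
    = s·((t'+t)·t)'
    = s·t'
Both reduce to s·t', so they are equivalent.

Yes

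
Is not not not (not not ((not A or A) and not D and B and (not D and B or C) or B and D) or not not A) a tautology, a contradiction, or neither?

not not not (not not ((not A or A) and not D and B and (not D and B or C) or B and D) or not not A)
= not not not (not not (not D and B and (not D and B or C) or B and D) or not not A)   (complement / identity)
= not not not (not not (not D and B or B and D) or not not A)   (absorption)
= not not not (not not B or not not A)   (distribution)
= not (not not B or not not A)   (double negation)
= not B and not A   (De Morgan)
This depends on A, B, so it is not a constant.

neither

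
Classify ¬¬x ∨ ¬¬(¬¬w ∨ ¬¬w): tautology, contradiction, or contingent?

contingent

¬¬x ∨ ¬¬(¬¬w ∨ ¬¬w)
= ¬¬x ∨ ¬¬w ∨ ¬¬w   (double negation)
= ¬¬x ∨ ¬¬w   (idempotence)
= x ∨ ¬¬w   (double negation)
= x ∨ w   (double negation)
This depends on w, x, so it is not a constant.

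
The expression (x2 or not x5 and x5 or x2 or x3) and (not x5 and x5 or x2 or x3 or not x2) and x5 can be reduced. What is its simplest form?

(x2 or not x5 and x5 or x2 or x3) and (not x5 and x5 or x2 or x3 or not x2) and x5
= (not x5 and x5 or x2 or x3 or x2 and not x2) and x5
= (x2 or x3 or x2 and not x2) and x5
= (x2 or x3) and x5

(x2 or x3) and x5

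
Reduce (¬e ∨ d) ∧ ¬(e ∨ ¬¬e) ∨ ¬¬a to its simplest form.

(¬e ∨ d) ∧ ¬(e ∨ ¬¬e) ∨ ¬¬a
= (¬e ∨ d) ∧ ¬(e ∨ e) ∨ ¬¬a   — double negation
= (¬e ∨ d) ∧ ¬(e ∨ e) ∨ a   — double negation
= (¬e ∨ d) ∧ ¬e ∨ a   — idempotence
= ¬e ∨ a   — absorption

¬e ∨ a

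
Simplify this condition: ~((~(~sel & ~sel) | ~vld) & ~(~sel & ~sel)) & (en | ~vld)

~sel & (en | ~vld)

~((~(~sel & ~sel) | ~vld) & ~(~sel & ~sel)) & (en | ~vld)
= ~~(~sel & ~sel) & (en | ~vld)   — absorption
= ~sel & ~sel & (en | ~vld)   — double negation
= ~sel & (en | ~vld)   — idempotence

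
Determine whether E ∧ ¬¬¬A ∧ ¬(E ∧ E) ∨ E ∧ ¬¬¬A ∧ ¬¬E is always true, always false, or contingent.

contingent

E ∧ ¬¬¬A ∧ ¬(E ∧ E) ∨ E ∧ ¬¬¬A ∧ ¬¬E
= E ∧ ¬¬¬A ∧ ¬E ∨ E ∧ ¬¬¬A ∧ ¬¬E   [idempotence]
= E ∧ ¬¬¬A ∧ ¬E ∨ E ∧ ¬¬¬A ∧ E   [double negation]
= E ∧ ¬¬¬A   [distribution]
= E ∧ ¬A   [double negation]
This depends on A, E, so it is not a constant.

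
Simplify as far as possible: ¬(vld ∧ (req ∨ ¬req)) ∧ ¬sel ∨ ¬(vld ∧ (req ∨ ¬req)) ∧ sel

¬(vld ∧ (req ∨ ¬req)) ∧ ¬sel ∨ ¬(vld ∧ (req ∨ ¬req)) ∧ sel
= ¬(vld ∧ (req ∨ ¬req))   — distribution
= ¬vld   — complement / identity

¬vld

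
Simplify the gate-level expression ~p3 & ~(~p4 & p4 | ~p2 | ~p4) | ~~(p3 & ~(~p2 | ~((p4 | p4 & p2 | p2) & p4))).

~p3 & ~(~p4 & p4 | ~p2 | ~p4) | ~~(p3 & ~(~p2 | ~((p4 | p4 & p2 | p2) & p4)))
= ~p3 & ~(~p4 & p4 | ~p2 | ~p4) | p3 & ~(~p2 | ~((p4 | p4 & p2 | p2) & p4))   (double negation)
= ~p3 & ~(~p4 & p4 | ~p2 | ~p4) | p3 & ~(~p2 | ~((p4 | p2) & p4))   (absorption)
= ~p3 & ~(~p2 | ~p4) | p3 & ~(~p2 | ~((p4 | p2) & p4))   (complement / identity)
= ~p3 & ~(~p2 | ~p4) | p3 & ~(~p2 | ~p4)   (absorption)
= ~(~p2 | ~p4)   (distribution)
= p2 & p4   (De Morgan)

p2 & p4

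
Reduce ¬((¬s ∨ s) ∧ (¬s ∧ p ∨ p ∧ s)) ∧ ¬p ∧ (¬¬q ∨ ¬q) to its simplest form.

¬p

¬((¬s ∨ s) ∧ (¬s ∧ p ∨ p ∧ s)) ∧ ¬p ∧ (¬¬q ∨ ¬q)
= ¬((¬s ∨ s) ∧ (¬s ∧ p ∨ p ∧ s)) ∧ ¬p ∧ (q ∨ ¬q)
= ¬((¬s ∨ s) ∧ p) ∧ ¬p ∧ (q ∨ ¬q)
= ¬p ∧ ¬p ∧ (q ∨ ¬q)
= ¬p ∧ ¬p
= ¬p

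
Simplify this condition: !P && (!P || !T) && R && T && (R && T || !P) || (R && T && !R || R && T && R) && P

!P && (!P || !T) && R && T && (R && T || !P) || (R && T && !R || R && T && R) && P
= !P && R && T && (R && T || !P) || (R && T && !R || R && T && R) && P   (absorption)
= !P && R && T && (R && T || !P) || R && T && P   (distribution)
= !P && R && T || R && T && P   (absorption)
= R && T   (distribution)

R && T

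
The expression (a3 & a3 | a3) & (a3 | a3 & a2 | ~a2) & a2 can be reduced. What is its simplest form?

(a3 & a3 | a3) & (a3 | a3 & a2 | ~a2) & a2
= (a3 & a3 | a3) & (a3 | ~a2) & a2   [absorption]
= (a3 | a3) & (a3 | ~a2) & a2   [idempotence]
= (a3 | a3 & ~a2) & a2   [distribution]
= a3 & a2   [absorption]

a3 & a2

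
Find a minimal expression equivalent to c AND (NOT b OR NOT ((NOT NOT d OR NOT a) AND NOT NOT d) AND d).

c AND NOT b

c AND (NOT b OR NOT ((NOT NOT d OR NOT a) AND NOT NOT d) AND d)
= c AND (NOT b OR NOT NOT NOT d AND d)   (absorption)
= c AND (NOT b OR NOT d AND d)   (double negation)
= c AND NOT b   (complement / identity)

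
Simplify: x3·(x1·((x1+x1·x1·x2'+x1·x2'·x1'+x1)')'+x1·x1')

x3·x1

x3·(x1·((x1+x1·x1·x2'+x1·x2'·x1'+x1)')'+x1·x1')
= x3·(x1·((x1+x1·x2'+x1)')'+x1·x1')   (distribution)
= x3·(x1·((x1+x1)')'+x1·x1')   (absorption)
= x3·(x1·(x1')'+x1·x1')   (idempotence)
= x3·(x1·x1+x1·x1')   (double negation)
= x3·x1   (distribution)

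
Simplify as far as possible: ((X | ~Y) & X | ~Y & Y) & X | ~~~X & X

X

((X | ~Y) & X | ~Y & Y) & X | ~~~X & X
= (X | ~Y) & X & X | ~~~X & X
= (X | ~Y) & X & X | ~X & X
= X & X | ~X & X
= X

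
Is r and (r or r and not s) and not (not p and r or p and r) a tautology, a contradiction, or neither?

r and (r or r and not s) and not (not p and r or p and r)
= r and (r or r and not s) and not r   — distribution
= r and r and not r   — absorption
= r and not r   — idempotence
= False   — complement

contradiction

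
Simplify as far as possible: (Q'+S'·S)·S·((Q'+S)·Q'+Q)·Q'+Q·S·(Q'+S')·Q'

(Q'+S'·S)·S·((Q'+S)·Q'+Q)·Q'+Q·S·(Q'+S')·Q'
= (Q'+S'·S)·S·(Q'+Q)·Q'+Q·S·(Q'+S')·Q'   (absorption)
= Q'·S·(Q'+Q)·Q'+Q·S·(Q'+S')·Q'   (complement / identity)
= Q'·S·Q'+Q·S·(Q'+S')·Q'   (complement / identity)
= Q'·S·Q'+Q·S·Q'   (absorption)
= S·Q'   (distribution)

S·Q'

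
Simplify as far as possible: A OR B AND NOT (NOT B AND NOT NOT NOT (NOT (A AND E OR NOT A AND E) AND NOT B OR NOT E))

A OR B

A OR B AND NOT (NOT B AND NOT NOT NOT (NOT (A AND E OR NOT A AND E) AND NOT B OR NOT E))
= A OR B AND NOT (NOT B AND NOT NOT NOT (NOT E AND NOT B OR NOT E))   (distribution)
= A OR B AND (B OR NOT NOT (NOT E AND NOT B OR NOT E))   (De Morgan)
= A OR B AND (B OR NOT NOT NOT E)   (absorption)
= A OR B AND (B OR NOT E)   (double negation)
= A OR B   (absorption)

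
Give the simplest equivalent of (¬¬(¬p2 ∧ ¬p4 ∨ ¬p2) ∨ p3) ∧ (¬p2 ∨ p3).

(¬¬(¬p2 ∧ ¬p4 ∨ ¬p2) ∨ p3) ∧ (¬p2 ∨ p3)
= (¬p2 ∧ ¬p4 ∨ ¬p2 ∨ p3) ∧ (¬p2 ∨ p3)   (double negation)
= (¬p2 ∨ p3) ∧ (¬p2 ∨ p3)   (absorption)
= ¬p2 ∨ p3   (idempotence)

¬p2 ∨ p3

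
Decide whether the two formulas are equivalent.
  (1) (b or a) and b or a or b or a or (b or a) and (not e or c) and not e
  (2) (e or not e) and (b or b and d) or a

E1: (b or a) and b or a or b or a or (b or a) and (not e or c) and not e
    = (b or a) and b or a or b or a or (b or a) and not e   (absorption)
    = b or a or b or a or (b or a) and not e   (absorption)
    = b or a or b or a   (absorption)
    = b or a   (idempotence)
E2: (e or not e) and (b or b and d) or a
    = (e or not e) and b or a   (absorption)
    = b or a   (complement / identity)
Both reduce to b or a, so they are equivalent.

Yes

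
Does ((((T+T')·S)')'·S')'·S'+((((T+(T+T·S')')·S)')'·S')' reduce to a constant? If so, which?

((((T+T')·S)')'·S')'·S'+((((T+(T+T·S')')·S)')'·S')'
= ((((T+T')·S)')'·S')'·S'+((((T+T')·S)')'·S')'   — absorption
= ((((T+T')·S)')'·S')'   — absorption
= ((S')'·S')'   — complement / identity
= S'+S   — De Morgan
= 1   — complement

yes, True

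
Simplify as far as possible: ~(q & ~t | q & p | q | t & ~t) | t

~q | t

~(q & ~t | q & p | q | t & ~t) | t
= ~(q & ~t | q & p | q) | t   [complement / identity]
= ~(q & ~t | q) | t   [absorption]
= ~q | t   [absorption]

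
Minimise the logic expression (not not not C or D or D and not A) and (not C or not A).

(not not not C or D or D and not A) and (not C or not A)
= (not C or D or D and not A) and (not C or not A)   [double negation]
= (not C or D) and (not C or not A)   [absorption]
= D and not A or not C   [distribution]

D and not A or not C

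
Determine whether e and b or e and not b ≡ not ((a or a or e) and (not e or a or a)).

E1: e and b or e and not b
    = e   [distribution]
E2: not ((a or a or e) and (not e or a or a))
    = not (a or a or e and not e)   [distribution]
    = not (a or a)   [complement / identity]
    = not a   [idempotence]
These differ: at a=1, b=0, e=1, E1 = 1 but E2 = 0.

No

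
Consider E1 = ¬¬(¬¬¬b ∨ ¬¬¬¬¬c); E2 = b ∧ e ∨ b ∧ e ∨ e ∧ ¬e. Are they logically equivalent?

No

E1: ¬¬(¬¬¬b ∨ ¬¬¬¬¬c)
    = ¬¬(¬¬¬b ∨ ¬¬¬c)   — double negation
    = ¬(¬¬b ∧ ¬¬c)   — De Morgan
    = ¬b ∨ ¬c   — De Morgan
E2: b ∧ e ∨ b ∧ e ∨ e ∧ ¬e
    = b ∧ e ∨ b ∧ e   — complement / identity
    = b ∧ e   — idempotence
These differ: at b=0, c=0, e=0, E1 = 1 but E2 = 0.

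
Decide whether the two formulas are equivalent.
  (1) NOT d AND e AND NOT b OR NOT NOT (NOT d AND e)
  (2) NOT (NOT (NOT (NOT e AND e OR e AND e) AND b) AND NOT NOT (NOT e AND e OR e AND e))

No

E1: NOT d AND e AND NOT b OR NOT NOT (NOT d AND e)
    = NOT d AND e AND NOT b OR NOT d AND e   [double negation]
    = NOT d AND e   [absorption]
E2: NOT (NOT (NOT (NOT e AND e OR e AND e) AND b) AND NOT NOT (NOT e AND e OR e AND e))
    = NOT (NOT e AND e OR e AND e) AND b OR NOT (NOT e AND e OR e AND e)   [De Morgan]
    = NOT (NOT e AND e OR e AND e)   [absorption]
    = NOT e   [distribution]
These differ: at b=0, d=0, e=0, E1 = 0 but E2 = 1.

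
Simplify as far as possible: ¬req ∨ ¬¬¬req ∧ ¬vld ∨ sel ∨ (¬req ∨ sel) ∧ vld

¬req ∨ sel

¬req ∨ ¬¬¬req ∧ ¬vld ∨ sel ∨ (¬req ∨ sel) ∧ vld
= ¬req ∨ ¬req ∧ ¬vld ∨ sel ∨ (¬req ∨ sel) ∧ vld   (double negation)
= ¬req ∨ sel ∨ (¬req ∨ sel) ∧ vld   (absorption)
= ¬req ∨ sel   (absorption)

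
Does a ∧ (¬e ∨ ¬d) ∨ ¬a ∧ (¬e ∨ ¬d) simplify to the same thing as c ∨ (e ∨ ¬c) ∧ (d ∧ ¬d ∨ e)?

No

E1: a ∧ (¬e ∨ ¬d) ∨ ¬a ∧ (¬e ∨ ¬d)
    = ¬e ∨ ¬d   [distribution]
E2: c ∨ (e ∨ ¬c) ∧ (d ∧ ¬d ∨ e)
    = c ∨ (e ∨ ¬c) ∧ e   [complement / identity]
    = c ∨ e   [absorption]
These differ: at a=0, c=1, d=1, e=1, E1 = 0 but E2 = 1.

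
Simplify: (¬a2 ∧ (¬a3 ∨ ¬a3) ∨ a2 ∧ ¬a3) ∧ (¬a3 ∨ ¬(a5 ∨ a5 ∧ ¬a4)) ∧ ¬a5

(¬a2 ∧ (¬a3 ∨ ¬a3) ∨ a2 ∧ ¬a3) ∧ (¬a3 ∨ ¬(a5 ∨ a5 ∧ ¬a4)) ∧ ¬a5
= (¬a2 ∧ (¬a3 ∨ ¬a3) ∨ a2 ∧ ¬a3) ∧ (¬a3 ∨ ¬a5) ∧ ¬a5
= (¬a2 ∧ ¬a3 ∨ a2 ∧ ¬a3) ∧ (¬a3 ∨ ¬a5) ∧ ¬a5
= ¬a3 ∧ (¬a3 ∨ ¬a5) ∧ ¬a5
= ¬a3 ∧ ¬a5

¬a3 ∧ ¬a5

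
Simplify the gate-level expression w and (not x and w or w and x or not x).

w and (not x and w or w and x or not x)
= w and (w or not x)   [distribution]
= w   [absorption]

w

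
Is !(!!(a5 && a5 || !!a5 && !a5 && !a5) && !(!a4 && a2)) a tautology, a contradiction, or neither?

neither

!(!!(a5 && a5 || !!a5 && !a5 && !a5) && !(!a4 && a2))
= !(!!(a5 && a5 || !!a5 && !a5) && !(!a4 && a2))   [idempotence]
= !(!!(a5 && a5 || a5 && !a5) && !(!a4 && a2))   [double negation]
= !(!!a5 && !(!a4 && a2))   [distribution]
= !a5 || !a4 && a2   [De Morgan]
This depends on a2, a4, a5, so it is not a constant.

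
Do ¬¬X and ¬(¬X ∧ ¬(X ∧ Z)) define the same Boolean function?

E1: ¬¬X
    = X   [double negation]
E2: ¬(¬X ∧ ¬(X ∧ Z))
    = X ∨ X ∧ Z   [De Morgan]
    = X   [absorption]
Both reduce to X, so they are equivalent.

Yes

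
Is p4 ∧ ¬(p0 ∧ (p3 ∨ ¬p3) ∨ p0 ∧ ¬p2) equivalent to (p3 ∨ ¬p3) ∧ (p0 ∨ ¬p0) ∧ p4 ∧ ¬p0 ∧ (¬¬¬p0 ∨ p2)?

E1: p4 ∧ ¬(p0 ∧ (p3 ∨ ¬p3) ∨ p0 ∧ ¬p2)
    = p4 ∧ ¬(p0 ∨ p0 ∧ ¬p2)   — complement / identity
    = p4 ∧ ¬p0   — absorption
E2: (p3 ∨ ¬p3) ∧ (p0 ∨ ¬p0) ∧ p4 ∧ ¬p0 ∧ (¬¬¬p0 ∨ p2)
    = (p3 ∨ ¬p3) ∧ (p0 ∨ ¬p0) ∧ p4 ∧ ¬p0 ∧ (¬p0 ∨ p2)   — double negation
    = (p3 ∨ ¬p3) ∧ (p0 ∨ ¬p0) ∧ p4 ∧ ¬p0   — absorption
    = (p3 ∨ ¬p3) ∧ p4 ∧ ¬p0   — complement / identity
    = p4 ∧ ¬p0   — complement / identity
Both reduce to p4 ∧ ¬p0, so they are equivalent.

Yes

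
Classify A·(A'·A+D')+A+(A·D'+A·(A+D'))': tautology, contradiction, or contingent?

A·(A'·A+D')+A+(A·D'+A·(A+D'))'
= A·(A'·A+D')+A+(A·D'+A)'   [absorption]
= A·(A'·A+D')+A+A'   [absorption]
= A·D'+A+A'   [complement / identity]
= A+A'   [absorption]
= 1   [complement]

tautology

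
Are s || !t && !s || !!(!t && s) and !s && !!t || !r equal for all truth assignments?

No

E1: s || !t && !s || !!(!t && s)
    = s || !t && !s || !t && s   (double negation)
    = s || !t   (distribution)
E2: !s && !!t || !r
    = !s && t || !r   (double negation)
These differ: at r=1, s=1, t=1, E1 = 1 but E2 = 0.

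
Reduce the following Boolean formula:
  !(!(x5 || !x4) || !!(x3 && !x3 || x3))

!(!(x5 || !x4) || !!(x3 && !x3 || x3))
= (x5 || !x4) && !(x3 && !x3 || x3)   — De Morgan
= (x5 || !x4) && !x3   — complement / identity

(x5 || !x4) && !x3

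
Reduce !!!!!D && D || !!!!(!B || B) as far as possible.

true

!!!!!D && D || !!!!(!B || B)
= !!!!!D && D || !!(!B || B)   [double negation]
= !!!D && D || !!(!B || B)   [double negation]
= !D && D || !!(!B || B)   [double negation]
= !!(!B || B)   [complement / identity]
= !B || B   [double negation]
= true   [complement]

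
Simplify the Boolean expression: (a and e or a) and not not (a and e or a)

a

(a and e or a) and not not (a and e or a)
= (a and e or a) and (a and e or a)
= a and e or a
= a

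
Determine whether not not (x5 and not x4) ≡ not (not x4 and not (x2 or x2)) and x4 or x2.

No

E1: not not (x5 and not x4)
    = x5 and not x4   — double negation
E2: not (not x4 and not (x2 or x2)) and x4 or x2
    = (x4 or x2 or x2) and x4 or x2   — De Morgan
    = (x4 or x2) and x4 or x2   — idempotence
    = x4 or x2   — absorption
These differ: at x2=0, x4=1, x5=0, E1 = 0 but E2 = 1.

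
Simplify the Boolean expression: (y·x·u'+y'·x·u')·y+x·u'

x·u'

(y·x·u'+y'·x·u')·y+x·u'
= x·u'·y+x·u'
= x·u'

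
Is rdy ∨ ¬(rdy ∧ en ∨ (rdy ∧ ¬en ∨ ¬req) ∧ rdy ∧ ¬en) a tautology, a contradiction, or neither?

tautology

rdy ∨ ¬(rdy ∧ en ∨ (rdy ∧ ¬en ∨ ¬req) ∧ rdy ∧ ¬en)
= rdy ∨ ¬(rdy ∧ en ∨ rdy ∧ ¬en)   [absorption]
= rdy ∨ ¬rdy   [distribution]
= True   [complement]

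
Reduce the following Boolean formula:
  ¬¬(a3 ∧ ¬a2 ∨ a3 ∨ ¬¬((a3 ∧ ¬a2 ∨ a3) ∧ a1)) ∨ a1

a3 ∨ a1

¬¬(a3 ∧ ¬a2 ∨ a3 ∨ ¬¬((a3 ∧ ¬a2 ∨ a3) ∧ a1)) ∨ a1
= ¬¬(a3 ∧ ¬a2 ∨ a3 ∨ (a3 ∧ ¬a2 ∨ a3) ∧ a1) ∨ a1   — double negation
= ¬¬(a3 ∧ ¬a2 ∨ a3) ∨ a1   — absorption
= ¬¬a3 ∨ a1   — absorption
= a3 ∨ a1   — double negation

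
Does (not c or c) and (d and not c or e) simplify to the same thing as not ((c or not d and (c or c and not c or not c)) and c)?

No

E1: (not c or c) and (d and not c or e)
    = d and not c or e   [complement / identity]
E2: not ((c or not d and (c or c and not c or not c)) and c)
    = not ((c or not d and (c or not c)) and c)   [complement / identity]
    = not ((c or not d) and c)   [complement / identity]
    = not c   [absorption]
These differ: at c=1, d=0, e=1, E1 = 1 but E2 = 0.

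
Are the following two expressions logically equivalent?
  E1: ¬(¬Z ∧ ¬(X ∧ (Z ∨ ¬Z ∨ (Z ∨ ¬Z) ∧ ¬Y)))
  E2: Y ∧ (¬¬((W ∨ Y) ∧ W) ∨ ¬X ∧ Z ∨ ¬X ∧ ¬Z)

No

E1: ¬(¬Z ∧ ¬(X ∧ (Z ∨ ¬Z ∨ (Z ∨ ¬Z) ∧ ¬Y)))
    = ¬(¬Z ∧ ¬(X ∧ (Z ∨ ¬Z)))
    = ¬(¬Z ∧ ¬X)
    = Z ∨ X
E2: Y ∧ (¬¬((W ∨ Y) ∧ W) ∨ ¬X ∧ Z ∨ ¬X ∧ ¬Z)
    = Y ∧ (¬¬W ∨ ¬X ∧ Z ∨ ¬X ∧ ¬Z)
    = Y ∧ (¬¬W ∨ ¬X)
    = Y ∧ (W ∨ ¬X)
These differ: at W=1, X=0, Y=0, Z=1, E1 = 1 but E2 = 0.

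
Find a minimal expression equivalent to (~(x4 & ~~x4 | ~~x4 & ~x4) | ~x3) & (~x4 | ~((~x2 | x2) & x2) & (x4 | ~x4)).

(~(x4 & ~~x4 | ~~x4 & ~x4) | ~x3) & (~x4 | ~((~x2 | x2) & x2) & (x4 | ~x4))
= (~(x4 & ~~x4 | ~~x4 & ~x4) | ~x3) & (~x4 | ~x2 & (x4 | ~x4))
= (~~~x4 | ~x3) & (~x4 | ~x2 & (x4 | ~x4))
= (~x4 | ~x3) & (~x4 | ~x2 & (x4 | ~x4))
= (~x4 | ~x3) & (~x4 | ~x2)
= ~x4 | ~x3 & ~x2

~x4 | ~x3 & ~x2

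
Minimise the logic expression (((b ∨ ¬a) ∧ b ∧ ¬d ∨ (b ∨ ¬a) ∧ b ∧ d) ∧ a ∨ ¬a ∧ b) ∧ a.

b ∧ a

(((b ∨ ¬a) ∧ b ∧ ¬d ∨ (b ∨ ¬a) ∧ b ∧ d) ∧ a ∨ ¬a ∧ b) ∧ a
= ((b ∨ ¬a) ∧ b ∧ a ∨ ¬a ∧ b) ∧ a   [distribution]
= (b ∧ a ∨ ¬a ∧ b) ∧ a   [absorption]
= b ∧ a   [distribution]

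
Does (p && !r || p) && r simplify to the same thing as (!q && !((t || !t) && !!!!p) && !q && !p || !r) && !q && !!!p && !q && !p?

E1: (p && !r || p) && r
    = p && r   — absorption
E2: (!q && !((t || !t) && !!!!p) && !q && !p || !r) && !q && !!!p && !q && !p
    = (!q && !!!!!p && !q && !p || !r) && !q && !!!p && !q && !p   — complement / identity
    = (!q && !!!p && !q && !p || !r) && !q && !!!p && !q && !p   — double negation
    = !q && !!!p && !q && !p   — absorption
    = !q && !p && !q && !p   — double negation
    = !q && !p   — idempotence
These differ: at p=0, q=0, r=0, t=0, E1 = 0 but E2 = 1.

No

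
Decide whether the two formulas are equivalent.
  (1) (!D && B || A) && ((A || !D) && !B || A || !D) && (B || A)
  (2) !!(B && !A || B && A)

E1: (!D && B || A) && ((A || !D) && !B || A || !D) && (B || A)
    = (!D && B || A) && (A || !D) && (B || A)   (absorption)
    = (!D && B || A) && (!D && B || A)   (distribution)
    = !D && B || A   (idempotence)
E2: !!(B && !A || B && A)
    = !!B   (distribution)
    = B   (double negation)
These differ: at A=1, B=0, D=0, E1 = 1 but E2 = 0.

No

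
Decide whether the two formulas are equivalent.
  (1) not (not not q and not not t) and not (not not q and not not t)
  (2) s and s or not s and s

No

E1: not (not not q and not not t) and not (not not q and not not t)
    = not (not not q and not not t)   [idempotence]
    = not q or not t   [De Morgan]
E2: s and s or not s and s
    = s   [distribution]
These differ: at q=0, s=0, t=0, E1 = 1 but E2 = 0.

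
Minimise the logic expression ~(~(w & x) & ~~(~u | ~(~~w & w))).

w & (x | u)

~(~(w & x) & ~~(~u | ~(~~w & w)))
= ~(~(w & x) & ~(u & ~~w & w))
= w & x | u & ~~w & w
= w & x | u & w & w
= w & x | u & w
= w & (x | u)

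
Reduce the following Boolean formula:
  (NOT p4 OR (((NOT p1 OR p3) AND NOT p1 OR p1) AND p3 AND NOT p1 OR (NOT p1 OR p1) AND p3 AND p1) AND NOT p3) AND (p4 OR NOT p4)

NOT p4

(NOT p4 OR (((NOT p1 OR p3) AND NOT p1 OR p1) AND p3 AND NOT p1 OR (NOT p1 OR p1) AND p3 AND p1) AND NOT p3) AND (p4 OR NOT p4)
= (NOT p4 OR ((NOT p1 OR p1) AND p3 AND NOT p1 OR (NOT p1 OR p1) AND p3 AND p1) AND NOT p3) AND (p4 OR NOT p4)   — absorption
= NOT p4 OR ((NOT p1 OR p1) AND p3 AND NOT p1 OR (NOT p1 OR p1) AND p3 AND p1) AND NOT p3   — complement / identity
= NOT p4 OR (NOT p1 OR p1) AND p3 AND NOT p3   — distribution
= NOT p4 OR p3 AND NOT p3   — complement / identity
= NOT p4   — complement / identity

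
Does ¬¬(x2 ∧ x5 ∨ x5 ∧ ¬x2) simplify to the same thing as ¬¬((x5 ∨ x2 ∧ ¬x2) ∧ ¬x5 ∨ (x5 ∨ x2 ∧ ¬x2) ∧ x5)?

E1: ¬¬(x2 ∧ x5 ∨ x5 ∧ ¬x2)
    = ¬¬x5   — distribution
    = x5   — double negation
E2: ¬¬((x5 ∨ x2 ∧ ¬x2) ∧ ¬x5 ∨ (x5 ∨ x2 ∧ ¬x2) ∧ x5)
    = ¬¬(x5 ∨ x2 ∧ ¬x2)   — distribution
    = ¬¬x5   — complement / identity
    = x5   — double negation
Both reduce to x5, so they are equivalent.

Yes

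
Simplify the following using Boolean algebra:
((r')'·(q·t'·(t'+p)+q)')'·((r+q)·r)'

r'

((r')'·(q·t'·(t'+p)+q)')'·((r+q)·r)'
= (r'+q·t'·(t'+p)+q)·((r+q)·r)'   (De Morgan)
= (r'+q·t'·(t'+p)+q)·r'   (absorption)
= (r'+q·t'+q)·r'   (absorption)
= (r'+q)·r'   (absorption)
= r'   (absorption)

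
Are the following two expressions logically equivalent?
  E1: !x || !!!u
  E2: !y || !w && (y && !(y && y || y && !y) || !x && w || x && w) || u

No

E1: !x || !!!u
    = !x || !u   — double negation
E2: !y || !w && (y && !(y && y || y && !y) || !x && w || x && w) || u
    = !y || !w && (y && !y || !x && w || x && w) || u   — distribution
    = !y || !w && (!x && w || x && w) || u   — complement / identity
    = !y || !w && w || u   — distribution
    = !y || u   — complement / identity
These differ: at u=1, w=1, x=1, y=0, E1 = 0 but E2 = 1.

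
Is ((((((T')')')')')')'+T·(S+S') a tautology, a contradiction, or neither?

((((((T')')')')')')'+T·(S+S')
= ((((T')')')')'+T·(S+S')   [double negation]
= ((((T')')')')'+T   [complement / identity]
= ((T')')'+T   [double negation]
= T'+T   [double negation]
= 1   [complement]

tautology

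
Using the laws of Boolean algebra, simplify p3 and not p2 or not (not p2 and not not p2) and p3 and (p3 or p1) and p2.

p3 and not p2 or not (not p2 and not not p2) and p3 and (p3 or p1) and p2
= p3 and not p2 or not (not p2 and not not p2) and p3 and p2   [absorption]
= p3 and not p2 or (p2 or not p2) and p3 and p2   [De Morgan]
= p3 and not p2 or p3 and p2   [complement / identity]
= p3   [distribution]

p3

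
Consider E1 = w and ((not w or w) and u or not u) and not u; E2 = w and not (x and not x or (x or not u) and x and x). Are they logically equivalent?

E1: w and ((not w or w) and u or not u) and not u
    = w and (u or not u) and not u   — complement / identity
    = w and not u   — complement / identity
E2: w and not (x and not x or (x or not u) and x and x)
    = w and not (x and not x or x and x)   — absorption
    = w and not x   — distribution
These differ: at u=0, w=1, x=1, E1 = 1 but E2 = 0.

No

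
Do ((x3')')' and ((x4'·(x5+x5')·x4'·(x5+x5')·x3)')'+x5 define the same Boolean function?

No

E1: ((x3')')'
    = x3'
E2: ((x4'·(x5+x5')·x4'·(x5+x5')·x3)')'+x5
    = ((x4'·(x5+x5')·x3)')'+x5
    = ((x4'·x3)')'+x5
    = x4'·x3+x5
These differ: at x3=0, x4=1, x5=0, E1 = 1 but E2 = 0.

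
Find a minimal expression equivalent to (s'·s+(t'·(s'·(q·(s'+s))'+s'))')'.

(s'·s+(t'·(s'·(q·(s'+s))'+s'))')'
= ((t'·(s'·(q·(s'+s))'+s'))')'   (complement / identity)
= ((t'·(s'·q'+s'))')'   (complement / identity)
= t'·(s'·q'+s')   (double negation)
= t'·s'   (absorption)

t'·s'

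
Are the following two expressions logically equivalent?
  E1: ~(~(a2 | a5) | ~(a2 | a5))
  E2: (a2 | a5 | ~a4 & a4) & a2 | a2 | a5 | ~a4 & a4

E1: ~(~(a2 | a5) | ~(a2 | a5))
    = (a2 | a5) & (a2 | a5)   (De Morgan)
    = a2 | a5   (idempotence)
E2: (a2 | a5 | ~a4 & a4) & a2 | a2 | a5 | ~a4 & a4
    = a2 | a5 | ~a4 & a4   (absorption)
    = a2 | a5   (complement / identity)
Both reduce to a2 | a5, so they are equivalent.

Yes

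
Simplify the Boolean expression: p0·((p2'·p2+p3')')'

p0·((p2'·p2+p3')')'
= p0·((p3')')'
= p0·p3'

p0·p3'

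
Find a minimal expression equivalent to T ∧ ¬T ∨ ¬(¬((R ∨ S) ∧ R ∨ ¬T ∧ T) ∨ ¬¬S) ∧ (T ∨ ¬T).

R ∧ ¬S

T ∧ ¬T ∨ ¬(¬((R ∨ S) ∧ R ∨ ¬T ∧ T) ∨ ¬¬S) ∧ (T ∨ ¬T)
= ¬(¬((R ∨ S) ∧ R ∨ ¬T ∧ T) ∨ ¬¬S) ∧ (T ∨ ¬T)   (complement / identity)
= ¬(¬(R ∨ ¬T ∧ T) ∨ ¬¬S) ∧ (T ∨ ¬T)   (absorption)
= ¬(¬R ∨ ¬¬S) ∧ (T ∨ ¬T)   (complement / identity)
= R ∧ ¬S ∧ (T ∨ ¬T)   (De Morgan)
= R ∧ ¬S   (complement / identity)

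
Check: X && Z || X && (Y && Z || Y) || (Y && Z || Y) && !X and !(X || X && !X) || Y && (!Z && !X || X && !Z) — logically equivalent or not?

E1: X && Z || X && (Y && Z || Y) || (Y && Z || Y) && !X
    = X && Z || X && Y || (Y && Z || Y) && !X   — absorption
    = X && Z || X && Y || Y && !X   — absorption
    = X && Z || Y   — distribution
E2: !(X || X && !X) || Y && (!Z && !X || X && !Z)
    = !(X || X && !X) || Y && !Z   — distribution
    = !X || Y && !Z   — complement / identity
These differ: at X=0, Y=0, Z=1, E1 = 0 but E2 = 1.

No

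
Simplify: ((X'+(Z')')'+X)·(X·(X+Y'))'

0

((X'+(Z')')'+X)·(X·(X+Y'))'
= (X·Z'+X)·(X·(X+Y'))'   (De Morgan)
= X·(X·(X+Y'))'   (absorption)
= X·X'   (absorption)
= 0   (complement)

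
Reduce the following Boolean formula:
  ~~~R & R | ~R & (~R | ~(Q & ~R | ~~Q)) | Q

~R | Q

~~~R & R | ~R & (~R | ~(Q & ~R | ~~Q)) | Q
= ~~~R & R | ~R & (~R | ~(Q & ~R | Q)) | Q   (double negation)
= ~~~R & R | ~R & (~R | ~Q) | Q   (absorption)
= ~~~R & R | ~R | Q   (absorption)
= ~R & R | ~R | Q   (double negation)
= ~R | Q   (complement / identity)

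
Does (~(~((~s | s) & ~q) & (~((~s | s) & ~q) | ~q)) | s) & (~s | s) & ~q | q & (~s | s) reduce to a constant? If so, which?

(~(~((~s | s) & ~q) & (~((~s | s) & ~q) | ~q)) | s) & (~s | s) & ~q | q & (~s | s)
= (~~((~s | s) & ~q) | s) & (~s | s) & ~q | q & (~s | s)   — absorption
= ((~s | s) & ~q | s) & (~s | s) & ~q | q & (~s | s)   — double negation
= (~s | s) & ~q | q & (~s | s)   — absorption
= ~s | s   — distribution
= 1   — complement

yes, True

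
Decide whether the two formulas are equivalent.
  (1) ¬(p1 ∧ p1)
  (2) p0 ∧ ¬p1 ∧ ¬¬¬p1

No

E1: ¬(p1 ∧ p1)
    = ¬p1   [idempotence]
E2: p0 ∧ ¬p1 ∧ ¬¬¬p1
    = p0 ∧ ¬p1 ∧ ¬p1   [double negation]
    = p0 ∧ ¬p1   [idempotence]
These differ: at p0=0, p1=0, E1 = 1 but E2 = 0.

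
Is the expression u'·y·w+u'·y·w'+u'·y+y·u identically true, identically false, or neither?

neither

u'·y·w+u'·y·w'+u'·y+y·u
= u'·y·w+u'·y+y·u   (absorption)
= u'·y+y·u   (absorption)
= y   (distribution)
This depends on y, so it is not a constant.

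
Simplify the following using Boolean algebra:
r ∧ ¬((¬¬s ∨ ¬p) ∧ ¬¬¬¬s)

r ∧ ¬s

r ∧ ¬((¬¬s ∨ ¬p) ∧ ¬¬¬¬s)
= r ∧ ¬((¬¬s ∨ ¬p) ∧ ¬¬s)
= r ∧ ¬¬¬s
= r ∧ ¬s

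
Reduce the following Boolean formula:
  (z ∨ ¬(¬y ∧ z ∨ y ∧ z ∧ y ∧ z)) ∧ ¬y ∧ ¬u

¬y ∧ ¬u

(z ∨ ¬(¬y ∧ z ∨ y ∧ z ∧ y ∧ z)) ∧ ¬y ∧ ¬u
= (z ∨ ¬(¬y ∧ z ∨ y ∧ z)) ∧ ¬y ∧ ¬u
= (z ∨ ¬z) ∧ ¬y ∧ ¬u
= ¬y ∧ ¬u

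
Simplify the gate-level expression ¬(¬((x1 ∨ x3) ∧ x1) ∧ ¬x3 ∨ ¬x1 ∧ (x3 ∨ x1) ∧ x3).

¬(¬((x1 ∨ x3) ∧ x1) ∧ ¬x3 ∨ ¬x1 ∧ (x3 ∨ x1) ∧ x3)
= ¬(¬x1 ∧ ¬x3 ∨ ¬x1 ∧ (x3 ∨ x1) ∧ x3)   — absorption
= ¬(¬x1 ∧ ¬x3 ∨ ¬x1 ∧ x3)   — absorption
= ¬¬x1   — distribution
= x1   — double negation

x1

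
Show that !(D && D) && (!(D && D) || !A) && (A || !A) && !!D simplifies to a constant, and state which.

false

!(D && D) && (!(D && D) || !A) && (A || !A) && !!D
= !(D && D) && (A || !A) && !!D   (absorption)
= !(D && D) && !!D   (complement / identity)
= !D && !!D   (idempotence)
= !D && D   (double negation)
= false   (complement)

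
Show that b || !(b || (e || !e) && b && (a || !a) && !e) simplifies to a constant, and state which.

true

b || !(b || (e || !e) && b && (a || !a) && !e)
= b || !(b || b && (a || !a) && !e)   [complement / identity]
= b || !(b || b && !e)   [complement / identity]
= b || !b   [absorption]
= true   [complement]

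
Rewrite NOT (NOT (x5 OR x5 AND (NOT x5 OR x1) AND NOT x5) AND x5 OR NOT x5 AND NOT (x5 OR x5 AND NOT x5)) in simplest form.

x5

NOT (NOT (x5 OR x5 AND (NOT x5 OR x1) AND NOT x5) AND x5 OR NOT x5 AND NOT (x5 OR x5 AND NOT x5))
= NOT (NOT (x5 OR x5 AND NOT x5) AND x5 OR NOT x5 AND NOT (x5 OR x5 AND NOT x5))   (absorption)
= NOT NOT (x5 OR x5 AND NOT x5)   (distribution)
= x5 OR x5 AND NOT x5   (double negation)
= x5   (complement / identity)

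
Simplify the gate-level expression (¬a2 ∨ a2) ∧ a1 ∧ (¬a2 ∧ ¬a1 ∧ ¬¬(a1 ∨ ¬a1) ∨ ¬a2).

a1 ∧ ¬a2

(¬a2 ∨ a2) ∧ a1 ∧ (¬a2 ∧ ¬a1 ∧ ¬¬(a1 ∨ ¬a1) ∨ ¬a2)
= (¬a2 ∨ a2) ∧ a1 ∧ (¬a2 ∧ ¬a1 ∧ (a1 ∨ ¬a1) ∨ ¬a2)   — double negation
= (¬a2 ∨ a2) ∧ a1 ∧ (¬a2 ∧ ¬a1 ∨ ¬a2)   — complement / identity
= (¬a2 ∨ a2) ∧ a1 ∧ ¬a2   — absorption
= a1 ∧ ¬a2   — complement / identity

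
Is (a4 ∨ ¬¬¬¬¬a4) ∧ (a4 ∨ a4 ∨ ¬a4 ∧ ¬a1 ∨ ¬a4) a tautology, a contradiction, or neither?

tautology

(a4 ∨ ¬¬¬¬¬a4) ∧ (a4 ∨ a4 ∨ ¬a4 ∧ ¬a1 ∨ ¬a4)
= (a4 ∨ ¬¬¬a4) ∧ (a4 ∨ a4 ∨ ¬a4 ∧ ¬a1 ∨ ¬a4)   [double negation]
= (a4 ∨ ¬¬¬a4) ∧ (a4 ∨ a4 ∨ ¬a4)   [absorption]
= (a4 ∨ ¬¬¬a4) ∧ (a4 ∨ ¬a4)   [idempotence]
= (a4 ∨ ¬a4) ∧ (a4 ∨ ¬a4)   [double negation]
= a4 ∨ ¬a4   [complement / identity]
= True   [complement]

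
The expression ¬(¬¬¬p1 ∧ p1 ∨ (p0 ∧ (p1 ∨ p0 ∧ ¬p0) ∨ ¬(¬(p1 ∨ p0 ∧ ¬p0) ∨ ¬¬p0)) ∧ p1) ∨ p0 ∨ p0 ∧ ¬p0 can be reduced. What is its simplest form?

¬p1 ∨ p0

¬(¬¬¬p1 ∧ p1 ∨ (p0 ∧ (p1 ∨ p0 ∧ ¬p0) ∨ ¬(¬(p1 ∨ p0 ∧ ¬p0) ∨ ¬¬p0)) ∧ p1) ∨ p0 ∨ p0 ∧ ¬p0
= ¬(¬¬¬p1 ∧ p1 ∨ (p0 ∧ (p1 ∨ p0 ∧ ¬p0) ∨ (p1 ∨ p0 ∧ ¬p0) ∧ ¬p0) ∧ p1) ∨ p0 ∨ p0 ∧ ¬p0   [De Morgan]
= ¬(¬¬¬p1 ∧ p1 ∨ (p1 ∨ p0 ∧ ¬p0) ∧ p1) ∨ p0 ∨ p0 ∧ ¬p0   [distribution]
= ¬(¬p1 ∧ p1 ∨ (p1 ∨ p0 ∧ ¬p0) ∧ p1) ∨ p0 ∨ p0 ∧ ¬p0   [double negation]
= ¬(¬p1 ∧ p1 ∨ (p1 ∨ p0 ∧ ¬p0) ∧ p1) ∨ p0   [complement / identity]
= ¬(¬p1 ∧ p1 ∨ p1 ∧ p1) ∨ p0   [complement / identity]
= ¬p1 ∨ p0   [distribution]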